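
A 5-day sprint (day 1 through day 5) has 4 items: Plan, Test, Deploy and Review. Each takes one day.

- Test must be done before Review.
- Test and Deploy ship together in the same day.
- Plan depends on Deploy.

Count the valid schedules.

Splitting on Plan: it can be day 2 (4), day 3 (7), day 4 (9), day 5 (10). Listing each branch's schedules as (Test, Deploy, Review) by day number:
Plan=day 2: (1,1,2) (1,1,3) (1,1,4) (1,1,5) — 4.
Plan=day 3: (1,1,2) (1,1,3) (1,1,4) (1,1,5) (2,2,3) (2,2,4) (2,2,5) — 7.
Plan=day 4: (1,1,2) (1,1,3) (1,1,4) (1,1,5) (2,2,3) (2,2,4) (2,2,5) (3,3,4) (3,3,5) — 9.
Plan=day 5: (1,1,2) (1,1,3) (1,1,4) (1,1,5) (2,2,3) (2,2,4) (2,2,5) (3,3,4) (3,3,5) (4,4,5) — 10.
Summing: 4 + 7 + 9 + 10 = 30.

30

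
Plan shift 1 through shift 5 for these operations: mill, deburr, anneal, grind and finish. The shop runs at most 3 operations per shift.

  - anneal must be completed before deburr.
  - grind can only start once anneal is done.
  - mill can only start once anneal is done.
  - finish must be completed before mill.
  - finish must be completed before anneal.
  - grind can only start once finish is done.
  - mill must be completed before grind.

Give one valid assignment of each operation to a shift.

mill in shift 3, deburr in shift 3, grind in shift 4, finish in shift 1, anneal in shift 2

Checking: finish(shift 1) before mill(shift 3); anneal(shift 2) before mill(shift 3); anneal(shift 2) before grind(shift 4); anneal(shift 2) before deburr(shift 3); mill(shift 3) before grind(shift 4); finish(shift 1) before anneal(shift 2); finish(shift 1) before grind(shift 4); max 2 per shift (cap 3).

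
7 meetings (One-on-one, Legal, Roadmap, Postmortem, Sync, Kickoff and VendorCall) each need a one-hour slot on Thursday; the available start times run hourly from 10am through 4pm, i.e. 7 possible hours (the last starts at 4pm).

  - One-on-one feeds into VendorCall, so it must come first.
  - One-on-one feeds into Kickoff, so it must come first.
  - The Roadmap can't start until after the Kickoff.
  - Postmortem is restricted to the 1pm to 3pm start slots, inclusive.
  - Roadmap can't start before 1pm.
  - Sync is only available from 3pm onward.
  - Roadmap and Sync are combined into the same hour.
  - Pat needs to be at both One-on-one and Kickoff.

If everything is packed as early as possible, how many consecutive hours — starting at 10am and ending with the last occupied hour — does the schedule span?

6 hours

The precedence chain requires at least 3 distinct hours.
Sync can't be placed before 3pm — that is hour 6 counting from 10am — so the schedule must run through at least 6 hours.
6 works (last occupied hour: 3pm): for example Kickoff in 11am; Postmortem in 1pm; One-on-one in 10am; VendorCall in 11am; Roadmap in 3pm; Sync in 3pm; Legal in 10am.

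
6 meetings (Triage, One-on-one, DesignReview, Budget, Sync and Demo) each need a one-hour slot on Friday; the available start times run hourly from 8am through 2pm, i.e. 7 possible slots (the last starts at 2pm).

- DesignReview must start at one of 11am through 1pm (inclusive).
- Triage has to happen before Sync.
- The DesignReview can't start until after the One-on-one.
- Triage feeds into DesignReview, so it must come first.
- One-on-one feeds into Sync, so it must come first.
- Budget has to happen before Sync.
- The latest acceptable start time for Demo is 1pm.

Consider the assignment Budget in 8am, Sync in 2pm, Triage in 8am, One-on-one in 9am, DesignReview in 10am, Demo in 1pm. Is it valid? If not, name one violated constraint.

Invalid. DesignReview must start at one of 11am through 1pm (inclusive).

Budget has to happen before Sync — holds.
One-on-one feeds into Sync, so it must come first — holds.
The DesignReview can't start until after the One-on-one — holds.
Triage feeds into DesignReview, so it must come first — holds.
Triage has to happen before Sync — holds.
The latest acceptable start time for Demo is 1pm — holds.
DesignReview must start at one of 11am through 1pm (inclusive) — violated.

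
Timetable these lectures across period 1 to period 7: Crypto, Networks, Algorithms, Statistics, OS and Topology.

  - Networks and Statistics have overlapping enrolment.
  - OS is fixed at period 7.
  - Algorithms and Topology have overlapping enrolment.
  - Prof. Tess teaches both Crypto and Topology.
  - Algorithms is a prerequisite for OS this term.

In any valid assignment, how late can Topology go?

period 7

Topology at period 7 is achievable: Networks in period 1; Topology in period 7; Statistics in period 2; Algorithms in period 1; Crypto in period 1; OS in period 7.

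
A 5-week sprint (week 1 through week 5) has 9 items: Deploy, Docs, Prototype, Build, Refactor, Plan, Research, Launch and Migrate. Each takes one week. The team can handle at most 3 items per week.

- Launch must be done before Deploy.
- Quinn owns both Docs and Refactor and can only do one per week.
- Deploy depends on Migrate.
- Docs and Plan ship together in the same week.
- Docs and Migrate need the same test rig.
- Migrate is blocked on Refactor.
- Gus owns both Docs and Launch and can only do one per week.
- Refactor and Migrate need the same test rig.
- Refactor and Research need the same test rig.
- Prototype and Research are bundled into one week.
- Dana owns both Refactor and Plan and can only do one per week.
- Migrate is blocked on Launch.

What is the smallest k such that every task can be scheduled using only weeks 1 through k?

3 weeks

The precedence chain requires at least 3 distinct weeks.
With at most 3 per week and 9 tasks, at least 3 weeks are needed.
3 works (last occupied week: week 3): for example Migrate -> week 2, Launch -> week 1, Refactor -> week 1, Prototype -> week 2, Plan -> week 3, Research -> week 2, Build -> week 1, Deploy -> week 3, Docs -> week 3.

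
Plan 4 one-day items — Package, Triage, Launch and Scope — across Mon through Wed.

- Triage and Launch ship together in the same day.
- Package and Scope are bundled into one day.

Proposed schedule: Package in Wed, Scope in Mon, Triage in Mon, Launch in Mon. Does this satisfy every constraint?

Triage and Launch ship together in the same day — holds.
Package and Scope are bundled into one day — violated.

No. Package and Scope are bundled into one day is not satisfied.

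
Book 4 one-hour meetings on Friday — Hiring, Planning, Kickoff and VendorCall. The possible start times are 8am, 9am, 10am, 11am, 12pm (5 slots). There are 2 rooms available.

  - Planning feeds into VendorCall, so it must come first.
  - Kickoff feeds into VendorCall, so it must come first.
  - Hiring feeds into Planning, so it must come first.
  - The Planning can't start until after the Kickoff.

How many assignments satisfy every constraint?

20

Splitting on Hiring: it can be 8am (10), 9am (7), 10am (3). Listing each branch's schedules as (Planning, Kickoff, VendorCall):
Hiring=8am: (9am,8am,10am) (9am,8am,11am) (9am,8am,12pm) (10am,8am,11am) (10am,8am,12pm) (10am,9am,11am) (10am,9am,12pm) (11am,8am,12pm) (11am,9am,12pm) (11am,10am,12pm) — 10.
Hiring=9am: (10am,8am,11am) (10am,8am,12pm) (10am,9am,11am) (10am,9am,12pm) (11am,8am,12pm) (11am,9am,12pm) (11am,10am,12pm) — 7.
Hiring=10am: (11am,8am,12pm) (11am,9am,12pm) (11am,10am,12pm) — 3.
Summing: 10 + 7 + 3 = 20.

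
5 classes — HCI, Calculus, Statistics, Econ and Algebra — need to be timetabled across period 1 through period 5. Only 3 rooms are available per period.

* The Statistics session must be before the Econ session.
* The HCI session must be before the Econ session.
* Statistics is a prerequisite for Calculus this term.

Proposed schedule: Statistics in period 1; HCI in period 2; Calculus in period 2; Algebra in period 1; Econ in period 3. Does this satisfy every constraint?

Statistics is a prerequisite for Calculus this term — holds.
Only 3 rooms are available per period — holds.
The Statistics session must be before the Econ session — holds.
The HCI session must be before the Econ session — holds.

Yes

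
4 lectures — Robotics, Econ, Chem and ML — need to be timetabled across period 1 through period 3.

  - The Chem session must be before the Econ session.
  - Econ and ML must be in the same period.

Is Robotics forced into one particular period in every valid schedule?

Robotics can be period 1 (e.g. Chem=period 1; Econ=period 2; Robotics=period 1; ML=period 2) or period 2 (e.g. Robotics=period 2; Econ=period 2; Chem=period 1; ML=period 2).

No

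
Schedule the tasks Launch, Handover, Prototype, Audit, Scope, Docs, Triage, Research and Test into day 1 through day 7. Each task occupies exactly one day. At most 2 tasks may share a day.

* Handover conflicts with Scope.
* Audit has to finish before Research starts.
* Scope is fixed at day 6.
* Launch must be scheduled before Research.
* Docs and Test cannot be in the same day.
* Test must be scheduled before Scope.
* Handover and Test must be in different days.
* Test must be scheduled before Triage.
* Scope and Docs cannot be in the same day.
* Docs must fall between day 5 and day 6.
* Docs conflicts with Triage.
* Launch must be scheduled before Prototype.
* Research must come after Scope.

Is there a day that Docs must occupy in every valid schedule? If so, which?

Docs's window is day 5–day 6.
Scope is fixed at day 6, and Docs can't share a day with Scope.
So Docs must be day 5.

day 5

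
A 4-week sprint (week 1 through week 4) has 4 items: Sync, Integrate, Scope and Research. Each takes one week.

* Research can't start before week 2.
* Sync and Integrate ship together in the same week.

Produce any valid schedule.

Sync -> week 1, Research -> week 2, Scope -> week 1, Integrate -> week 1

Checking: Sync = Integrate = week 1; Research=week 2 in [week 2,week 4].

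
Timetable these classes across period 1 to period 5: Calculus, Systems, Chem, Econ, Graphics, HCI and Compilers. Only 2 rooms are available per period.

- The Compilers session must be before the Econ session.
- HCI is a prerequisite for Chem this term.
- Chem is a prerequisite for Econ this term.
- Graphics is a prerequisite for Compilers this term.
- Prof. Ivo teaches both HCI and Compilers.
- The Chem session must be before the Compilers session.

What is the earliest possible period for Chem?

Precedence pushes Chem to at least period 2; downstream work caps Chem at period 3.
Chem at period 2 is achievable: HCI in period 1, Calculus in period 2, Compilers in period 3, Chem in period 2, Econ in period 4, Systems in period 3, Graphics in period 1.

period 2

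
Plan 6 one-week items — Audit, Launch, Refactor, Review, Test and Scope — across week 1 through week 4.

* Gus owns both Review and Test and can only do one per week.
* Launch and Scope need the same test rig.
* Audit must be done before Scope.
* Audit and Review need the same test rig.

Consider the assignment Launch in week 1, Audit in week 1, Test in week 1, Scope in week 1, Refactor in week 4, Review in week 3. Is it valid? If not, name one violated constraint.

Audit and Review need the same test rig — holds.
Launch and Scope need the same test rig — violated.
Gus owns both Review and Test and can only do one per week — holds.
Audit must be done before Scope — violated.

Invalid. Launch and Scope need the same test rig.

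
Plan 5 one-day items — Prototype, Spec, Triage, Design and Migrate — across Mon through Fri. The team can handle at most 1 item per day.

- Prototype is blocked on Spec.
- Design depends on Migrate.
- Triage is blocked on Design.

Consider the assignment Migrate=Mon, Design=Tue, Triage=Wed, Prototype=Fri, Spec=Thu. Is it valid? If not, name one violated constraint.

Prototype is blocked on Spec — holds.
Triage is blocked on Design — holds.
The team can handle at most 1 item per day — holds.
Design depends on Migrate — holds.

Yes, all constraints hold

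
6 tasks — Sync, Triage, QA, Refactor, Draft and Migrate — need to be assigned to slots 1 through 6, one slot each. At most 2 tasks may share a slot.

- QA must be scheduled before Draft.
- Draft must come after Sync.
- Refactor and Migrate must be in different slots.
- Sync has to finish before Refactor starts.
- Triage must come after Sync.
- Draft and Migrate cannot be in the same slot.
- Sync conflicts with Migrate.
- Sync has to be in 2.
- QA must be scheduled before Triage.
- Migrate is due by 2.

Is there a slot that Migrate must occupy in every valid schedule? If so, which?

Migrate's window is 1–2.
Sync is fixed at 2, and Migrate can't share a slot with Sync.
So Migrate must be 1.

1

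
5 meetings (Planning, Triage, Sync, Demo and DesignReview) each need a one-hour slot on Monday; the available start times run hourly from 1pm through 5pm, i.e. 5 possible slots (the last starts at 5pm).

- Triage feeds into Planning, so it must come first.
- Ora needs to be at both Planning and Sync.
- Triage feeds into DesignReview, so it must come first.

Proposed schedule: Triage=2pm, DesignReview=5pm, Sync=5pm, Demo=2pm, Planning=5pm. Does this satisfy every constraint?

No. Ora needs to be at both Planning and Sync is not satisfied.

Triage feeds into DesignReview, so it must come first — holds.
Triage feeds into Planning, so it must come first — holds.
Ora needs to be at both Planning and Sync — violated.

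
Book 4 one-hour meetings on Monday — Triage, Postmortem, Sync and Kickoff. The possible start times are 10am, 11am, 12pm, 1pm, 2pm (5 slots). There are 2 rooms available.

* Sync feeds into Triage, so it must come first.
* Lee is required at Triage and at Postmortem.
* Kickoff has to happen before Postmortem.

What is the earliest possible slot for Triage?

11am

Precedence pushes Triage to at least 11am.
Triage at 11am is achievable: Postmortem in 12pm; Triage in 11am; Kickoff in 10am; Sync in 10am.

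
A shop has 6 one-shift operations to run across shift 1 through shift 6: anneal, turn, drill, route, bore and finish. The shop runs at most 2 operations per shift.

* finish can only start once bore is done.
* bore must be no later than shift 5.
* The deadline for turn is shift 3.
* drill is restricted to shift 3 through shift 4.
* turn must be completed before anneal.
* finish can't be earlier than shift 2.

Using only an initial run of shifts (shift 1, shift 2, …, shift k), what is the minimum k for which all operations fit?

3

The precedence chain requires at least 2 distinct shifts.
With at most 2 per shift and 6 operations, at least 3 shifts are needed.
drill can't be placed before shift 3, so the schedule must run through at least shift 3.
3 works (last occupied shift: shift 3): for example finish in shift 2; route in shift 3; bore in shift 1; drill in shift 3; turn in shift 1; anneal in shift 2.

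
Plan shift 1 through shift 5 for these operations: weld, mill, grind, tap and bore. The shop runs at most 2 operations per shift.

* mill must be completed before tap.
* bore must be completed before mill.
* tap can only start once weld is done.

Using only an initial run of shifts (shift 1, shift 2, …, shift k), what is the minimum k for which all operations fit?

The precedence chain requires at least 3 distinct shifts.
With at most 2 per shift and 5 operations, at least 3 shifts are needed.
3 works (last occupied shift: shift 3): for example grind in shift 2, bore in shift 1, mill in shift 2, weld in shift 1, tap in shift 3.

3 shifts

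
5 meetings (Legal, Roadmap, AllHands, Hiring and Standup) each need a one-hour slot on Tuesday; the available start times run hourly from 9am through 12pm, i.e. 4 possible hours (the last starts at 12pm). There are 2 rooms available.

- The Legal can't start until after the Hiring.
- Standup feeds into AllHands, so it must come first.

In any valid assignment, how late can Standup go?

11am

Downstream work caps Standup at 11am.
Standup at 11am is achievable: AllHands in 12pm; Standup in 11am; Roadmap in 9am; Hiring in 9am; Legal in 10am.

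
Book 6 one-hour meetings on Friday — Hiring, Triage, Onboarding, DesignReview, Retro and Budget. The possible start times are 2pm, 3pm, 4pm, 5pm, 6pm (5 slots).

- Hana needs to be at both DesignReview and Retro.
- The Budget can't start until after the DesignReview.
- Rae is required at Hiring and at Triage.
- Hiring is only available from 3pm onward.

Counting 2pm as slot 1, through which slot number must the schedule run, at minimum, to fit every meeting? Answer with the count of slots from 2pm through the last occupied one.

2 slots

The precedence chain requires at least 2 distinct slots.
2 works (last occupied slot: 3pm): for example Budget in 3pm, Hiring in 3pm, Retro in 3pm, Onboarding in 2pm, DesignReview in 2pm, Triage in 2pm.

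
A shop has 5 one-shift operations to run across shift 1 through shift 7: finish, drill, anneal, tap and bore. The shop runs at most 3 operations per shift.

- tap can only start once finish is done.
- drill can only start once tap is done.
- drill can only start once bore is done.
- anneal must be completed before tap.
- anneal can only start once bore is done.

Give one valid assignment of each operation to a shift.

finish -> shift 1; drill -> shift 4; bore -> shift 1; tap -> shift 3; anneal -> shift 2

Checking: finish(shift 1) before tap(shift 3); bore(shift 1) before anneal(shift 2); tap(shift 3) before drill(shift 4); anneal(shift 2) before tap(shift 3); bore(shift 1) before drill(shift 4); max 2 per shift (cap 3).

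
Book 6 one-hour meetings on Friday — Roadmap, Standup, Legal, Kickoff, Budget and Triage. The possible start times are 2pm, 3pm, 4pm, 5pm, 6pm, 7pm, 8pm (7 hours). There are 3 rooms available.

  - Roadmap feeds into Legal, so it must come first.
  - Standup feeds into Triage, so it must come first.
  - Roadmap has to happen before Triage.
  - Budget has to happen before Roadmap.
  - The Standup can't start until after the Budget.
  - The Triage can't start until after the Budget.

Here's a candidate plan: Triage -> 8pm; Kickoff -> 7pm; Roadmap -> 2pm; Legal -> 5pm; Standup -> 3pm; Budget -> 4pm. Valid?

Standup feeds into Triage, so it must come first — holds.
The Triage can't start until after the Budget — holds.
Roadmap has to happen before Triage — holds.
The Standup can't start until after the Budget — violated.
There are 3 rooms available — holds.
Budget has to happen before Roadmap — violated.
Roadmap feeds into Legal, so it must come first — holds.

No — it violates: Budget has to happen before Roadmap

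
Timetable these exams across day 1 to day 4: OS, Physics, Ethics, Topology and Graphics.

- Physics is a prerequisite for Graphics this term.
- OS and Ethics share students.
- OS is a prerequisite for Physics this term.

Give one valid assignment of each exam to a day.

Ethics -> day 2; OS -> day 1; Graphics -> day 3; Topology -> day 1; Physics -> day 2

Checking: Physics(day 2) before Graphics(day 3); OS(day 1) before Physics(day 2); OS(day 1) != Ethics(day 2).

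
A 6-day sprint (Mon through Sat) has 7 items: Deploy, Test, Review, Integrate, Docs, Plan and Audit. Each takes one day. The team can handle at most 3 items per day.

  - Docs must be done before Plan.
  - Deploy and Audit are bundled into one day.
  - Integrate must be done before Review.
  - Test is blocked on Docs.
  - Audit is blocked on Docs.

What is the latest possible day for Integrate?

Fri

Downstream work caps Integrate at Fri.
Integrate at Fri is achievable: Deploy=Wed; Docs=Mon; Integrate=Fri; Test=Tue; Audit=Wed; Plan=Tue; Review=Sat.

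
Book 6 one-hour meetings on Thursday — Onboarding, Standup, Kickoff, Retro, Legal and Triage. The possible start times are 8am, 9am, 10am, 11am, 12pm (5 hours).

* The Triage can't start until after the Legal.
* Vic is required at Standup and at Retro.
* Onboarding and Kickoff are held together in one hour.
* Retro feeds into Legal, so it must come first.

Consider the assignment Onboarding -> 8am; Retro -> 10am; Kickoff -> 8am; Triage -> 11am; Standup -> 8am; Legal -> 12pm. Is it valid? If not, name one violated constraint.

No — it violates: The Triage can't start until after the Legal

Retro feeds into Legal, so it must come first — holds.
Onboarding and Kickoff are held together in one hour — holds.
Vic is required at Standup and at Retro — holds.
The Triage can't start until after the Legal — violated.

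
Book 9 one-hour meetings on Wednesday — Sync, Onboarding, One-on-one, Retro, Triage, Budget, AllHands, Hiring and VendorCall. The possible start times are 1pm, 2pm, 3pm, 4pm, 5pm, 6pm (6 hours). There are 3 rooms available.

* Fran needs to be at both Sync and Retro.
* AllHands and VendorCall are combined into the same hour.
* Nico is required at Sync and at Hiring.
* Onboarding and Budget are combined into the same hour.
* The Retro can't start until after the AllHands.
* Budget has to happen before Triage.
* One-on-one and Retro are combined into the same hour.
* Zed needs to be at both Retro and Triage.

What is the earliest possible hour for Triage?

Precedence pushes Triage to at least 2pm.
Triage at 2pm is achievable: AllHands=2pm, VendorCall=2pm, Triage=2pm, Sync=1pm, Hiring=3pm, Budget=1pm, One-on-one=3pm, Retro=3pm, Onboarding=1pm.

2pm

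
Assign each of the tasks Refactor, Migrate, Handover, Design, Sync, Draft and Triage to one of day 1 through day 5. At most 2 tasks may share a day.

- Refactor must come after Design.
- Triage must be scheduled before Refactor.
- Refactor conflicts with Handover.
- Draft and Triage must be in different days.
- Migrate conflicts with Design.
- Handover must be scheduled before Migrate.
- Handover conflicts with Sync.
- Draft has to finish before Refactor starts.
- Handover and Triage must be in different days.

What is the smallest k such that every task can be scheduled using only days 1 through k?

The precedence chain requires at least 2 distinct days.
With at most 2 per day and 7 tasks, at least 4 days are needed.
4 works (last occupied day: day 4): for example Sync=day 4; Migrate=day 3; Draft=day 1; Handover=day 1; Design=day 2; Refactor=day 3; Triage=day 2.

4 days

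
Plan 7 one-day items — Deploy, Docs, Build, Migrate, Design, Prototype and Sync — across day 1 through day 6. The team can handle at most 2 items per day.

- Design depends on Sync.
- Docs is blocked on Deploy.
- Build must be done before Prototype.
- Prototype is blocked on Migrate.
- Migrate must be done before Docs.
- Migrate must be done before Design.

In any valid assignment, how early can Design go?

day 2

Precedence pushes Design to at least day 2.
Design at day 2 is achievable: Prototype in day 4, Sync in day 1, Docs in day 3, Deploy in day 2, Migrate in day 1, Design in day 2, Build in day 3.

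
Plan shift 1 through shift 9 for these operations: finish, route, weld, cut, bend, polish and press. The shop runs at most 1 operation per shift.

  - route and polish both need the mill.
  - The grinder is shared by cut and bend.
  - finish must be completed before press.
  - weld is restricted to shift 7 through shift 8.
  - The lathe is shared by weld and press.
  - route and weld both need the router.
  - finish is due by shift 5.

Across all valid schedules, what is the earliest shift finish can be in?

Finish's own window allows nothing later than shift 5.
finish at shift 1 is achievable: bend in shift 5; cut in shift 4; finish in shift 1; polish in shift 6; route in shift 3; press in shift 2; weld in shift 7.

shift 1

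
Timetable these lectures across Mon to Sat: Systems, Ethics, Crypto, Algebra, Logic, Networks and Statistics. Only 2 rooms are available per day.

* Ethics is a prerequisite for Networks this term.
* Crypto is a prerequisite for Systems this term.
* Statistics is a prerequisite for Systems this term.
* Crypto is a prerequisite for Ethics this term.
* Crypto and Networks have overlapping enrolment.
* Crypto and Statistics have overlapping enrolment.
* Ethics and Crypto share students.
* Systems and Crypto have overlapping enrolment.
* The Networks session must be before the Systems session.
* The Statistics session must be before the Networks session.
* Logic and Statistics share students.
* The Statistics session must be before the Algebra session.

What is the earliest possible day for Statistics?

Downstream work caps Statistics at Thu.
Statistics at Mon is achievable: Logic in Wed, Ethics in Wed, Crypto in Tue, Statistics in Mon, Systems in Fri, Networks in Thu, Algebra in Tue.

Mon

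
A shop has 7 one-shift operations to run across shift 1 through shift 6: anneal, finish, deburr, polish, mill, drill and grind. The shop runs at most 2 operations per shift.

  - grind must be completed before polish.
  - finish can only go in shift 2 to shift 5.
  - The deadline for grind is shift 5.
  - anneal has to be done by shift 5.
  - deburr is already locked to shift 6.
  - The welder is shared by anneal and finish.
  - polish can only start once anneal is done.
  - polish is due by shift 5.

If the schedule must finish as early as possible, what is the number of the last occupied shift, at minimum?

The precedence chain requires at least 2 distinct shifts.
With at most 2 per shift and 7 operations, at least 4 shifts are needed.
deburr can't be placed before shift 6, so the schedule must run through at least shift 6.
6 works (last occupied shift: shift 6): for example drill -> shift 3, mill -> shift 3, polish -> shift 2, deburr -> shift 6, grind -> shift 1, anneal -> shift 1, finish -> shift 2.

shift 6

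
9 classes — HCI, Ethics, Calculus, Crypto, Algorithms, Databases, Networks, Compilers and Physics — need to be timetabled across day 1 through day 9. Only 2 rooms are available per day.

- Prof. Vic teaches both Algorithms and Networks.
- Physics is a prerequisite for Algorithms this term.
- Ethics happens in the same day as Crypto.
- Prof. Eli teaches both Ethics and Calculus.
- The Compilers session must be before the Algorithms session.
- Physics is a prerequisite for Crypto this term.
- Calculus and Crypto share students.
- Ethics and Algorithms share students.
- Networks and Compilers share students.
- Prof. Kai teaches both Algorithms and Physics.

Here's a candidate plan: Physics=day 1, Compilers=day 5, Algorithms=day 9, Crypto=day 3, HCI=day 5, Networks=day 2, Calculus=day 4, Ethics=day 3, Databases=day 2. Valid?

Valid

Physics is a prerequisite for Algorithms this term — holds.
Networks and Compilers share students — holds.
The Compilers session must be before the Algorithms session — holds.
Ethics happens in the same day as Crypto — holds.
Prof. Eli teaches both Ethics and Calculus — holds.
Physics is a prerequisite for Crypto this term — holds.
Calculus and Crypto share students — holds.
Only 2 rooms are available per day — holds.
Prof. Vic teaches both Algorithms and Networks — holds.
Prof. Kai teaches both Algorithms and Physics — holds.
Ethics and Algorithms share students — holds.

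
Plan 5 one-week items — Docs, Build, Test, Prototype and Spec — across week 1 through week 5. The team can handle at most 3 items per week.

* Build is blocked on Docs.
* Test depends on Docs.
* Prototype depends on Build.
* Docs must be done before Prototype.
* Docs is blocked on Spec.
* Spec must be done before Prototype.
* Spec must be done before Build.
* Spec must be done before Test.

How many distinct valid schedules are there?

Splitting on Docs: it can be week 2 (9), week 3 (4). Listing each branch's schedules as (Build, Test, Prototype, Spec) by week number:
Docs=week 2: (3,3,4,1) (3,3,5,1) (3,4,4,1) (3,4,5,1) (3,5,4,1) (3,5,5,1) (4,3,5,1) (4,4,5,1) (4,5,5,1) — 9.
Docs=week 3: (4,4,5,1) (4,4,5,2) (4,5,5,1) (4,5,5,2) — 4.
Summing: 9 + 4 = 13.

13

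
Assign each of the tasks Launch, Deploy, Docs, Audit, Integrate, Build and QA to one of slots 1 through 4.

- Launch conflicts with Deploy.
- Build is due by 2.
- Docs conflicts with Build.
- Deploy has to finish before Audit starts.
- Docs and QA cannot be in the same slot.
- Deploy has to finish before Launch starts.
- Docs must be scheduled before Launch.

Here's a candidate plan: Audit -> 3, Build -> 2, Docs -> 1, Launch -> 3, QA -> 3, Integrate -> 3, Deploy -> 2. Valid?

Build is due by 2 — holds.
Deploy has to finish before Launch starts — holds.
Docs and QA cannot be in the same slot — holds.
Launch conflicts with Deploy — holds.
Docs must be scheduled before Launch — holds.
Docs conflicts with Build — holds.
Deploy has to finish before Audit starts — holds.

Yes, all constraints hold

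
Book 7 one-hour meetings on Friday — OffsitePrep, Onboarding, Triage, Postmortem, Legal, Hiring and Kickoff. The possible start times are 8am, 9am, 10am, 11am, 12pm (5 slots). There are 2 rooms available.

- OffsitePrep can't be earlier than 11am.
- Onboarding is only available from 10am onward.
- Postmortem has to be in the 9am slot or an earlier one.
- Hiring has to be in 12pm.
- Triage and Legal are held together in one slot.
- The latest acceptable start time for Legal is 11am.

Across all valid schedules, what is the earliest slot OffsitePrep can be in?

OffsitePrep is available from 11am.
OffsitePrep at 11am is achievable: Kickoff -> 8am; Postmortem -> 8am; Legal -> 9am; Triage -> 9am; Hiring -> 12pm; OffsitePrep -> 11am; Onboarding -> 10am.

11am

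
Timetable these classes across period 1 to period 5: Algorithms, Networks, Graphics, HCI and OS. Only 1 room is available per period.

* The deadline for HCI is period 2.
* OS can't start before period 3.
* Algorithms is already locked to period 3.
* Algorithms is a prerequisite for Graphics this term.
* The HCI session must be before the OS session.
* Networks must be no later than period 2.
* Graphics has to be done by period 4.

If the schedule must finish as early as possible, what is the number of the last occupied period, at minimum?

period 5

The precedence chain requires at least 2 distinct periods.
With at most 1 per period and 5 classes, at least 5 periods are needed.
Propagating the time windows through the other constraints, Graphics can't land before period 4, so the schedule must run through at least period 4.
5 works (last occupied period: period 5): for example Graphics=period 4; Networks=period 2; Algorithms=period 3; OS=period 5; HCI=period 1.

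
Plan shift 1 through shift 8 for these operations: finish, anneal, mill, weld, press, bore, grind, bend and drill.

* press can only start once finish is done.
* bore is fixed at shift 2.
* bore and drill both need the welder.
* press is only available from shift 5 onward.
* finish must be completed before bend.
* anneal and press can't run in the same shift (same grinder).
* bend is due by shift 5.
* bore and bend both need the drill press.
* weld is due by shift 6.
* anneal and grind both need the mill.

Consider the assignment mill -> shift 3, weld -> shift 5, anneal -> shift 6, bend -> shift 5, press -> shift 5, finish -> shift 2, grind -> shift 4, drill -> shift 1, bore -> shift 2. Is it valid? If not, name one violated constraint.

press can only start once finish is done — holds.
press is only available from shift 5 onward — holds.
finish must be completed before bend — holds.
anneal and grind both need the mill — holds.
bend is due by shift 5 — holds.
bore is fixed at shift 2 — holds.
bore and drill both need the welder — holds.
anneal and press can't run in the same shift (same grinder) — holds.
bore and bend both need the drill press — holds.
weld is due by shift 6 — holds.

Yes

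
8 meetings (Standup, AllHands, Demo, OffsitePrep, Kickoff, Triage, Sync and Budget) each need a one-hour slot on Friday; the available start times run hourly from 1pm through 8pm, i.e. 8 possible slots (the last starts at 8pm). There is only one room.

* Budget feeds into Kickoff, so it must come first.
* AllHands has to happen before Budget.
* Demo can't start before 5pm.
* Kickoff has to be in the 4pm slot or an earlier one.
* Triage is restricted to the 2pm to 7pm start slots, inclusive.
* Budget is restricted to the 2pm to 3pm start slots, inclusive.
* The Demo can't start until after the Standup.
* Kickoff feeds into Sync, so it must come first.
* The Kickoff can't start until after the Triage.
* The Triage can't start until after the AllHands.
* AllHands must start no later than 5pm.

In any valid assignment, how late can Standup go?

Downstream work caps Standup at 7pm.
Standup at 7pm is achievable: Standup -> 7pm; Demo -> 8pm; Budget -> 2pm; AllHands -> 1pm; Triage -> 3pm; OffsitePrep -> 6pm; Sync -> 5pm; Kickoff -> 4pm.

7pm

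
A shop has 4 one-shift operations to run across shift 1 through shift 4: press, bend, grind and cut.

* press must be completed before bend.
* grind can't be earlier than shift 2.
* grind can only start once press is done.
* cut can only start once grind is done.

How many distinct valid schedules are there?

11

Splitting on press: it can be shift 1 (9), shift 2 (2). Listing each branch's schedules as (bend, grind, cut) by shift number:
press=shift 1: (2,2,3) (2,2,4) (2,3,4) (3,2,3) (3,2,4) (3,3,4) (4,2,3) (4,2,4) (4,3,4) — 9.
press=shift 2: (3,3,4) (4,3,4) — 2.
Summing: 9 + 2 = 11.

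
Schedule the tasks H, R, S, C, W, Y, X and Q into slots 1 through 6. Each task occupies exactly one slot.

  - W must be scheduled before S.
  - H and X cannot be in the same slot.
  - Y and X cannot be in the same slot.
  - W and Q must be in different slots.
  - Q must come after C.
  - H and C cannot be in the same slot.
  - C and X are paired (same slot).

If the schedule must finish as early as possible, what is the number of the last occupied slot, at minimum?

2

The precedence chain requires at least 2 distinct slots.
2 works (last occupied slot: 2): for example Q in 2; Y in 2; H in 2; S in 2; C in 1; X in 1; W in 1; R in 1.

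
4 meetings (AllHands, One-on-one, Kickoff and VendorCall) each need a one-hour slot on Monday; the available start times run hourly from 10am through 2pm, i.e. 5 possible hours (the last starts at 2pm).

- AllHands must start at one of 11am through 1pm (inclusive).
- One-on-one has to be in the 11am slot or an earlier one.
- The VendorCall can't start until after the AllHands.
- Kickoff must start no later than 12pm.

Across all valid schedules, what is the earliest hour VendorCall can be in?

12pm

Precedence pushes VendorCall to at least 12pm.
VendorCall at 12pm is achievable: VendorCall -> 12pm; AllHands -> 11am; Kickoff -> 10am; One-on-one -> 10am.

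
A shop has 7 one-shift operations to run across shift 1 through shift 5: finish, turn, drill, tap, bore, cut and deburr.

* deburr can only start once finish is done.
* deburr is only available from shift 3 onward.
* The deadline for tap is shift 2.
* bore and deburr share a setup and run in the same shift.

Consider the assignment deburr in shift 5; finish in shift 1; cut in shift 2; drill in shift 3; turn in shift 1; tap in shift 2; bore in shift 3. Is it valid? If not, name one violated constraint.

deburr is only available from shift 3 onward — holds.
deburr can only start once finish is done — holds.
bore and deburr share a setup and run in the same shift — violated.
The deadline for tap is shift 2 — holds.

Invalid. bore and deburr share a setup and run in the same shift.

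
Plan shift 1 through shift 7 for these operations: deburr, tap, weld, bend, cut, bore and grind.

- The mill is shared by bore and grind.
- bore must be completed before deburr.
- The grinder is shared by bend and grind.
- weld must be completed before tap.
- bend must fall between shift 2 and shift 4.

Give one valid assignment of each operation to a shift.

grind in shift 3, weld in shift 1, deburr in shift 2, bend in shift 2, cut in shift 1, tap in shift 2, bore in shift 1

Checking: bore(shift 1) before deburr(shift 2); weld(shift 1) before tap(shift 2); bore(shift 1) != grind(shift 3); bend(shift 2) != grind(shift 3); bend=shift 2 in [shift 2,shift 4].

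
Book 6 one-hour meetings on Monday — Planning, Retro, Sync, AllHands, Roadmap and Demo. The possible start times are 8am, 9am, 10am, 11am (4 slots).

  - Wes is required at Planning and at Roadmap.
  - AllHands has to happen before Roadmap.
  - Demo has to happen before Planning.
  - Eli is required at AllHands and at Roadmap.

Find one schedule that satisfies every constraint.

Planning -> 9am; Sync -> 8am; Demo -> 8am; Roadmap -> 10am; AllHands -> 8am; Retro -> 8am

Checking: Demo(8am) before Planning(9am); AllHands(8am) before Roadmap(10am); AllHands(8am) != Roadmap(10am); Planning(9am) != Roadmap(10am).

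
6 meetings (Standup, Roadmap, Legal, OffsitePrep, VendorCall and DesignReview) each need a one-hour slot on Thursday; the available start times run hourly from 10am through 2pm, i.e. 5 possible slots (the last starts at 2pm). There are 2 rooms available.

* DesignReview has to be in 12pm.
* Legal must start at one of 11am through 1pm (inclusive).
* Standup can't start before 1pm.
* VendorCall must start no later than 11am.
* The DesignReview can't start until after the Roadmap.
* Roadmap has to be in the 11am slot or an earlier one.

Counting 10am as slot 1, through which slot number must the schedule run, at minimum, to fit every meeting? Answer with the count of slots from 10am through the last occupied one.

The precedence chain requires at least 2 distinct slots.
With at most 2 per slot and 6 meetings, at least 3 slots are needed.
Standup can't be placed before 1pm — that is slot 4 counting from 10am — so the schedule must run through at least 4 slots.
4 works (last occupied slot: 1pm): for example Legal=11am; VendorCall=10am; Roadmap=10am; DesignReview=12pm; Standup=1pm; OffsitePrep=11am.

4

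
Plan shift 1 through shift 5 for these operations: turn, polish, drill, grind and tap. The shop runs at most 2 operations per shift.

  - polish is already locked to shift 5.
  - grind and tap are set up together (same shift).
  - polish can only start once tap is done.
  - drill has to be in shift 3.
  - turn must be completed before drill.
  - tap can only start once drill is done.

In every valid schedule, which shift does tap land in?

shift 4

drill is fixed at shift 3 and must come before tap, so tap is at least shift 4.
polish is fixed at shift 5 and must come after tap, so tap is at most shift 4.
So tap must be shift 4.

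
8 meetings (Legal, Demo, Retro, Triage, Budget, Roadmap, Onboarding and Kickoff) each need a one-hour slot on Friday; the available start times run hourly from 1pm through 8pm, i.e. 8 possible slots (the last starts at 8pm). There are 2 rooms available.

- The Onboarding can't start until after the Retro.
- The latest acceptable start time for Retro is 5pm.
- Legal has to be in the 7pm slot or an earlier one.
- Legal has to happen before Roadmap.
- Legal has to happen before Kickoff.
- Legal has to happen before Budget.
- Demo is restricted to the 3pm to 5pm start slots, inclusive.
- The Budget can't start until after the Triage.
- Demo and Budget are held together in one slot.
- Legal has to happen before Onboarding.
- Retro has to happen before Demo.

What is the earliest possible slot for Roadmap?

2pm

Precedence pushes Roadmap to at least 2pm.
Roadmap at 2pm is achievable: Legal -> 1pm, Kickoff -> 4pm, Budget -> 3pm, Onboarding -> 4pm, Triage -> 2pm, Demo -> 3pm, Roadmap -> 2pm, Retro -> 1pm.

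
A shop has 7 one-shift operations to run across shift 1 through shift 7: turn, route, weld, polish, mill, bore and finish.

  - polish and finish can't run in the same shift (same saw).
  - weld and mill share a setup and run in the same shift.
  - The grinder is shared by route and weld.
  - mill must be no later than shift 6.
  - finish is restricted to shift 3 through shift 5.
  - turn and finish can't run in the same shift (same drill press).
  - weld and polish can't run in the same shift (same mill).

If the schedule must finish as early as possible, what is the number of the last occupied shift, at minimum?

finish can't be placed before shift 3, so the schedule must run through at least shift 3.
3 works (last occupied shift: shift 3): for example mill -> shift 2, route -> shift 1, polish -> shift 1, turn -> shift 1, bore -> shift 1, weld -> shift 2, finish -> shift 3.

shift 3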